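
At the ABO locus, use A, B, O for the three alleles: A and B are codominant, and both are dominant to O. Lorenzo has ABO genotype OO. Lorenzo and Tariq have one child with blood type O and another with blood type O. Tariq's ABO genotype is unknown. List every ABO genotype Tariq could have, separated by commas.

For each candidate genotype of Tariq, check whether crossing it with OO can produce every observed child phenotype.
  AA → possible child types {A} ✗
  AB → possible child types {A, B} ✗
  AO → possible child types {O, A} ✓
  BB → possible child types {B} ✗
  BO → possible child types {O, B} ✓
  OO → possible child types {O} ✓

AO, BO, OO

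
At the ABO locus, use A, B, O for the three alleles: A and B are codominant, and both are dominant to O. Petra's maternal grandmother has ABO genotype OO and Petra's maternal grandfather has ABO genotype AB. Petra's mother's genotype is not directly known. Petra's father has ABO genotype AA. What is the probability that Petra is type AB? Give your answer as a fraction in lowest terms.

1/4

Petra's mother's ABO genotype from OO × AB: 1/2 AO, 1/2 BO.
Crossing each possibility with the father AA and summing P(type AB): 1/2·0 + 1/2·1/2 = 1/4.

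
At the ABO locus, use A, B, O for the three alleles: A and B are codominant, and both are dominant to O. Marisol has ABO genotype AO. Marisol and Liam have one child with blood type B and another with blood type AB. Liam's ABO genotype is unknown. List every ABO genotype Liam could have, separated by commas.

For each candidate genotype of Liam, check whether crossing it with AO can produce every observed child phenotype.
  AA → possible child types {A} ✗
  AB → possible child types {A, B, AB} ✓
  AO → possible child types {O, A} ✗
  BB → possible child types {B, AB} ✓
  BO → possible child types {O, A, B, AB} ✓
  OO → possible child types {O, A} ✗

AB, BB, BO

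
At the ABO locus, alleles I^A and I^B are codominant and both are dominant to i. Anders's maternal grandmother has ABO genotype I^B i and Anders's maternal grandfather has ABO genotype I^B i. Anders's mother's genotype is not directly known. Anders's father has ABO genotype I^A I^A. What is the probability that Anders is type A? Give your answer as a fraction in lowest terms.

Anders's mother's ABO genotype from I^B i × I^B i: 1/4 I^B I^B, 1/2 I^B i, 1/4 i i.
Crossing each possibility with the father I^A I^A and summing P(type A): 1/4·0 + 1/2·1/2 + 1/4·1 = 1/2.

1/2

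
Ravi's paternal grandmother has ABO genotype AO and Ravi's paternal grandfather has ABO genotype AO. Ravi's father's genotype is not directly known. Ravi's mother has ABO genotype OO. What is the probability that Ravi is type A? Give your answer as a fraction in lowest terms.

Ravi's father's ABO genotype from AO × AO: 1/4 AA, 1/2 AO, 1/4 OO.
Crossing each possibility with the mother OO and summing P(type A): 1/4·1 + 1/2·1/2 + 1/4·0 = 1/2.

1/2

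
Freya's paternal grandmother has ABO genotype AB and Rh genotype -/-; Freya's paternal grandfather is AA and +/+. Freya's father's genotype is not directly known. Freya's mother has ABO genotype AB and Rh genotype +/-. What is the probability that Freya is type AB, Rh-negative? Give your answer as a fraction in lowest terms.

Freya's father's ABO genotype from AB × AA: 1/2 AA, 1/2 AB.
Crossing each possibility with the mother AB and summing P(type AB): 1/2·1/2 + 1/2·1/2 = 1/2.
Similarly for Rh via the father's Rh distribution: P(Rh-) = 1/4.
Independent loci: 1/2 × 1/4 = 1/8.

1/8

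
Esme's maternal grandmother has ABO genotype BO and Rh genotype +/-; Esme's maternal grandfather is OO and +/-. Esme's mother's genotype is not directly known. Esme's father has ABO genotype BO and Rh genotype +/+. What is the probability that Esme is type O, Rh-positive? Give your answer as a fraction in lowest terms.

Esme's mother's ABO genotype from BO × OO: 1/2 BO, 1/2 OO.
Crossing each possibility with the father BO and summing P(type O): 1/2·1/4 + 1/2·1/2 = 3/8.
Similarly for Rh via the mother's Rh distribution: P(Rh+) = 1.
Independent loci: 3/8 × 1 = 3/8.

3/8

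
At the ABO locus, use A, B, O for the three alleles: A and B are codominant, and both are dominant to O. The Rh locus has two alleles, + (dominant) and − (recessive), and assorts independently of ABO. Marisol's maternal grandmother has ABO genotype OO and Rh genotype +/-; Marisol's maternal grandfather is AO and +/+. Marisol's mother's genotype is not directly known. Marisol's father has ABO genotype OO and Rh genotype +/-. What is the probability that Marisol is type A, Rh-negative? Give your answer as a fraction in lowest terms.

1/32

Marisol's mother's ABO genotype from OO × AO: 1/2 AO, 1/2 OO.
Crossing each possibility with the father OO and summing P(type A): 1/2·1/2 + 1/2·0 = 1/4.
Similarly for Rh via the mother's Rh distribution: P(Rh-) = 1/8.
Independent loci: 1/4 × 1/8 = 1/32.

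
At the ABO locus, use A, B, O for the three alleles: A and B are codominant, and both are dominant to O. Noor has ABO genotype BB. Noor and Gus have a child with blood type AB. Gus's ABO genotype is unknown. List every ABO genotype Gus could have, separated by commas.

For each candidate genotype of Gus, check whether crossing it with BB can produce every observed child phenotype.
  AA → possible child types {AB} ✓
  AB → possible child types {B, AB} ✓
  AO → possible child types {B, AB} ✓
  BB → possible child types {B} ✗
  BO → possible child types {B} ✗
  OO → possible child types {B} ✗

AA, AB, AO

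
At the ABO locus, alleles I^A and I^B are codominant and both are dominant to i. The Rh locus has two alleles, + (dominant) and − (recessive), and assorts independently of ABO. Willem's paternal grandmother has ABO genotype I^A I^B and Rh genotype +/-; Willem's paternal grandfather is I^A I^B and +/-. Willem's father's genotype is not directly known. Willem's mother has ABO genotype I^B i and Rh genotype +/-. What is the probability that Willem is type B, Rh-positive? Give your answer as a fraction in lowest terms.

Willem's father's ABO genotype from I^A I^B × I^A I^B: 1/4 I^A I^A, 1/2 I^A I^B, 1/4 I^B I^B.
Crossing each possibility with the mother I^B i and summing P(type B): 1/4·0 + 1/2·1/2 + 1/4·1 = 1/2.
Similarly for Rh via the father's Rh distribution: P(Rh+) = 3/4.
Independent loci: 1/2 × 3/4 = 3/8.

3/8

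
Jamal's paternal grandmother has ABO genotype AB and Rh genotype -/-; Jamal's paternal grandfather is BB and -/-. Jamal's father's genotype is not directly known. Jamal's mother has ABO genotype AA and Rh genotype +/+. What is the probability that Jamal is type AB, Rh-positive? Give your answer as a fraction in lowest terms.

Jamal's father's ABO genotype from AB × BB: 1/2 AB, 1/2 BB.
Crossing each possibility with the mother AA and summing P(type AB): 1/2·1/2 + 1/2·1 = 3/4.
Similarly for Rh via the father's Rh distribution: P(Rh+) = 1.
Independent loci: 3/4 × 1 = 3/4.

3/4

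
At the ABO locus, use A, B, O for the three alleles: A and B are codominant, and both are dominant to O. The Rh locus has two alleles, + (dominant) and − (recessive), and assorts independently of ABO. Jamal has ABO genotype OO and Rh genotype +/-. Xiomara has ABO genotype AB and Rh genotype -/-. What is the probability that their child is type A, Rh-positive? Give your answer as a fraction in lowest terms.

1/4

ABO cross OO × AB → offspring phenotypes: 1/2 A, 1/2 B.
Rh cross +/- × -/- → 1/2 Rh+, 1/2 Rh-.
Independent loci: P(type A, Rh-positive) = 1/2 × 1/2 = 1/4.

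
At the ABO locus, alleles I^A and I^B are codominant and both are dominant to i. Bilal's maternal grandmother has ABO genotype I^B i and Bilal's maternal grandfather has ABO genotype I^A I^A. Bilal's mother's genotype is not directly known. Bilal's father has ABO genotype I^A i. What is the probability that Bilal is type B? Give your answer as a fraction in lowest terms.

1/8

Bilal's mother's ABO genotype from I^B i × I^A I^A: 1/2 I^A I^B, 1/2 I^A i.
Crossing each possibility with the father I^A i and summing P(type B): 1/2·1/4 + 1/2·0 = 1/8.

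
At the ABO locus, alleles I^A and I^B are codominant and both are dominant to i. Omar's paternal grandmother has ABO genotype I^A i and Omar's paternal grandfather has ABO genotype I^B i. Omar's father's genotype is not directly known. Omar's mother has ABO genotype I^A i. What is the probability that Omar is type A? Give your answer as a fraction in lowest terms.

1/2

Omar's father's ABO genotype from I^A i × I^B i: 1/4 I^A I^B, 1/4 I^A i, 1/4 I^B i, 1/4 i i.
Crossing each possibility with the mother I^A i and summing P(type A): 1/4·1/2 + 1/4·3/4 + 1/4·1/4 + 1/4·1/2 = 1/2.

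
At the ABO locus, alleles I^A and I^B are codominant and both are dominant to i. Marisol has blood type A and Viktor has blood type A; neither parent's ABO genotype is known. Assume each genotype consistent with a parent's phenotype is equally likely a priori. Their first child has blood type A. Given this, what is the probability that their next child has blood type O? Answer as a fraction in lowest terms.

1/20

Possible genotypes: Marisol ∈ {I^A I^A, I^A i}; Viktor ∈ {I^A I^A, I^A i}.
Weight each parental genotype pair by prior × P(type-A child):
  I^A I^A × I^A I^A: posterior weight 4/15; P(next child type O) = 0.
  I^A I^A × I^A i: posterior weight 4/15; P(next child type O) = 0.
  I^A i × I^A I^A: posterior weight 4/15; P(next child type O) = 0.
  I^A i × I^A i: posterior weight 1/5; P(next child type O) = 1/4.
Weighted sum = 1/20.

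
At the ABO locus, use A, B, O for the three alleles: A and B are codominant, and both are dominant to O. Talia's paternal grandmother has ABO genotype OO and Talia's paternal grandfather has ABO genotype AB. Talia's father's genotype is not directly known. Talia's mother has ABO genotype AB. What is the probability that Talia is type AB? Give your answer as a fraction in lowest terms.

Talia's father's ABO genotype from OO × AB: 1/2 AO, 1/2 BO.
Crossing each possibility with the mother AB and summing P(type AB): 1/2·1/4 + 1/2·1/4 = 1/4.

1/4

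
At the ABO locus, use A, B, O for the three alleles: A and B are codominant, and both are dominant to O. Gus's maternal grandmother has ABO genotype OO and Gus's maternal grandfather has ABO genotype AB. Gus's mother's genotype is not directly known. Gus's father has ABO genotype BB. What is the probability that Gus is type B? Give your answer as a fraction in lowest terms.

3/4

Gus's mother's ABO genotype from OO × AB: 1/2 AO, 1/2 BO.
Crossing each possibility with the father BB and summing P(type B): 1/2·1/2 + 1/2·1 = 3/4.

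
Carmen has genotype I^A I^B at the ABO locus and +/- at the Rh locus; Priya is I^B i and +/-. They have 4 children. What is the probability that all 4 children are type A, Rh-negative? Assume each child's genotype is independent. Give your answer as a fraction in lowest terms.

ABO cross I^A I^B × I^B i → 1/4 A, 1/2 B, 1/4 AB.
Rh cross +/- × +/- → 3/4 Rh+, 1/4 Rh-; so P(type A, Rh-negative) = 1/4 × 1/4 = 1/16 per child.
All 4 independent: (1/16)^4 = 1/65536.

1/65536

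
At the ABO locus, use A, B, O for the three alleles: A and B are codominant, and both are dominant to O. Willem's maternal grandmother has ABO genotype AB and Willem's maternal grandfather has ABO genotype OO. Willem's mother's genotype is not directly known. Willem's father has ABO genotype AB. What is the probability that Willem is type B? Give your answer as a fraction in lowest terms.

Willem's mother's ABO genotype from AB × OO: 1/2 AO, 1/2 BO.
Crossing each possibility with the father AB and summing P(type B): 1/2·1/4 + 1/2·1/2 = 3/8.

3/8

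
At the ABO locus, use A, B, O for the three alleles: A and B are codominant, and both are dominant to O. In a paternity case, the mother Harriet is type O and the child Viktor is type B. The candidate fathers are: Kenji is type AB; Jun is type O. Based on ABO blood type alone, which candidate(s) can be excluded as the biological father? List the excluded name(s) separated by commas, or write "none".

Jun

A candidate is excluded only if no genotype consistent with his phenotype could produce a type B child with a type O mother.
Jun (type O): no genotype consistent with that phenotype can produce a type-B child with a type-O mother.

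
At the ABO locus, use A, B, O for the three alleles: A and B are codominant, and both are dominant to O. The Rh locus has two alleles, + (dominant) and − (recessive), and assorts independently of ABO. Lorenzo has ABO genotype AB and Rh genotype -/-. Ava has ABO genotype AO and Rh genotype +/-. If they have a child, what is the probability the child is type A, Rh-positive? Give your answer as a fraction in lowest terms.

1/4

ABO cross AB × AO → offspring phenotypes: 1/2 A, 1/4 B, 1/4 AB.
Rh cross -/- × +/- → 1/2 Rh+, 1/2 Rh-.
Independent loci: P(type A, Rh-positive) = 1/2 × 1/2 = 1/4.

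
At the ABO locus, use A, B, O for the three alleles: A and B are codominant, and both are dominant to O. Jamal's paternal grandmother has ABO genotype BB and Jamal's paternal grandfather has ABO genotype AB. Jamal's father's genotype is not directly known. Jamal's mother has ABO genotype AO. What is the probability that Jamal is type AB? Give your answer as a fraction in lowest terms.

Jamal's father's ABO genotype from BB × AB: 1/2 AB, 1/2 BB.
Crossing each possibility with the mother AO and summing P(type AB): 1/2·1/4 + 1/2·1/2 = 3/8.

3/8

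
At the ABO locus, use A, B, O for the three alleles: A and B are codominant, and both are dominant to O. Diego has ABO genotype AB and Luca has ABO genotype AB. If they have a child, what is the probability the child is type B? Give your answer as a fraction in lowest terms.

1/4

ABO cross AB × AB → offspring phenotypes: 1/4 A, 1/4 B, 1/2 AB.
So P(type B) = 1/4.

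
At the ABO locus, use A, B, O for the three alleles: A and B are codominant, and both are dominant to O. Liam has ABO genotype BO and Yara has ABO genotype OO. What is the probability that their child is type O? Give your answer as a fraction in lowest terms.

1/2

ABO cross BO × OO → offspring phenotypes: 1/2 O, 1/2 B.
So P(type O) = 1/2.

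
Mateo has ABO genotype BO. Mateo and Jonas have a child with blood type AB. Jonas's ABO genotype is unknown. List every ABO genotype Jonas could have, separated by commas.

For each candidate genotype of Jonas, check whether crossing it with BO can produce every observed child phenotype.
  AA → possible child types {A, AB} ✓
  AB → possible child types {A, B, AB} ✓
  AO → possible child types {O, A, B, AB} ✓
  BB → possible child types {B} ✗
  BO → possible child types {O, B} ✗
  OO → possible child types {O, B} ✗

AA, AB, AO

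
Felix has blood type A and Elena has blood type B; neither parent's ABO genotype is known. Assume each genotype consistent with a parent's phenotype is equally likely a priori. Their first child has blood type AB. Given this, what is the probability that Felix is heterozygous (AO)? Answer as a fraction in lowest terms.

1/3

Possible genotypes: Felix ∈ {AA, AO}; Elena ∈ {BB, BO}.
Weight each parental genotype pair by prior × P(type-AB child):
  AA × BB: posterior weight 4/9.
  AA × BO: posterior weight 2/9.
  AO × BB: posterior weight 2/9.
  AO × BO: posterior weight 1/9.
Sum the posterior weight over pairs where Felix is AO: 1/3.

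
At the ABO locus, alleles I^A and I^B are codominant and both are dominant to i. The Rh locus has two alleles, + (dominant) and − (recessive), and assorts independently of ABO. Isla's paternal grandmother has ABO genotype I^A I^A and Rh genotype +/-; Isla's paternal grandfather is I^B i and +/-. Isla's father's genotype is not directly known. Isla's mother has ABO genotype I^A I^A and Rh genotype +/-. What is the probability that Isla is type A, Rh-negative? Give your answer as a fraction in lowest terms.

3/16

Isla's father's ABO genotype from I^A I^A × I^B i: 1/2 I^A I^B, 1/2 I^A i.
Crossing each possibility with the mother I^A I^A and summing P(type A): 1/2·1/2 + 1/2·1 = 3/4.
Similarly for Rh via the father's Rh distribution: P(Rh-) = 1/4.
Independent loci: 3/4 × 1/4 = 3/16.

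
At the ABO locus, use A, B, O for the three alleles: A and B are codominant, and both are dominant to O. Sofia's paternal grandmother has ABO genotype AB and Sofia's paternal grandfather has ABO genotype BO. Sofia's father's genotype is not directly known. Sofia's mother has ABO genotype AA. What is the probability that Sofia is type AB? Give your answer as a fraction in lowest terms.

Sofia's father's ABO genotype from AB × BO: 1/4 AB, 1/4 AO, 1/4 BB, 1/4 BO.
Crossing each possibility with the mother AA and summing P(type AB): 1/4·1/2 + 1/4·0 + 1/4·1 + 1/4·1/2 = 1/2.

1/2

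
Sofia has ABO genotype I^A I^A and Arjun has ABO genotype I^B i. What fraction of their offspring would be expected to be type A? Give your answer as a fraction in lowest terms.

ABO cross I^A I^A × I^B i → offspring phenotypes: 1/2 A, 1/2 AB.
So P(type A) = 1/2.

1/2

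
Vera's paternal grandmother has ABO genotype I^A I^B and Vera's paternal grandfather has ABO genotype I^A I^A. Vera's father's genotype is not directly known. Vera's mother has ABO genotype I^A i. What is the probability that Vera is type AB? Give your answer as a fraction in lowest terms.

1/8

Vera's father's ABO genotype from I^A I^B × I^A I^A: 1/2 I^A I^A, 1/2 I^A I^B.
Crossing each possibility with the mother I^A i and summing P(type AB): 1/2·0 + 1/2·1/4 = 1/8.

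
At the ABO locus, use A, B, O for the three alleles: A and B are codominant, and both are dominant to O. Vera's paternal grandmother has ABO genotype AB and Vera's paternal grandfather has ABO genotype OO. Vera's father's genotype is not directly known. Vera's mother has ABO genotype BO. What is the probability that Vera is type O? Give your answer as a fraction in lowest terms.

1/4

Vera's father's ABO genotype from AB × OO: 1/2 AO, 1/2 BO.
Crossing each possibility with the mother BO and summing P(type O): 1/2·1/4 + 1/2·1/4 = 1/4.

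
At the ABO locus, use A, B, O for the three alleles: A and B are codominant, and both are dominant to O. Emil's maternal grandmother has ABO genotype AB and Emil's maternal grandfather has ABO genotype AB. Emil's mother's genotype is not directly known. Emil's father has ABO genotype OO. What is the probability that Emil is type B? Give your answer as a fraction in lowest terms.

Emil's mother's ABO genotype from AB × AB: 1/4 AA, 1/2 AB, 1/4 BB.
Crossing each possibility with the father OO and summing P(type B): 1/4·0 + 1/2·1/2 + 1/4·1 = 1/2.

1/2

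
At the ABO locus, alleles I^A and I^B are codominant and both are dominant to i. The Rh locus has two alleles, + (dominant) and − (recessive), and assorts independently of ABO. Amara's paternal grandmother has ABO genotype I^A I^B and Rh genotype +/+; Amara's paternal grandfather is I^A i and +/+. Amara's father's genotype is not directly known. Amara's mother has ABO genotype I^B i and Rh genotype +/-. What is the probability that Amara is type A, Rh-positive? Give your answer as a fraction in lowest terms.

Amara's father's ABO genotype from I^A I^B × I^A i: 1/4 I^A I^A, 1/4 I^A I^B, 1/4 I^A i, 1/4 I^B i.
Crossing each possibility with the mother I^B i and summing P(type A): 1/4·1/2 + 1/4·1/4 + 1/4·1/4 + 1/4·0 = 1/4.
Similarly for Rh via the father's Rh distribution: P(Rh+) = 1.
Independent loci: 1/4 × 1 = 1/4.

1/4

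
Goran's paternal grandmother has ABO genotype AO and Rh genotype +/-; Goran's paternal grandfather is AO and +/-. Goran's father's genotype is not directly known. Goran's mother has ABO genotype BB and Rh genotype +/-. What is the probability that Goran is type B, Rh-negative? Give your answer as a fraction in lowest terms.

Goran's father's ABO genotype from AO × AO: 1/4 AA, 1/2 AO, 1/4 OO.
Crossing each possibility with the mother BB and summing P(type B): 1/4·0 + 1/2·1/2 + 1/4·1 = 1/2.
Similarly for Rh via the father's Rh distribution: P(Rh-) = 1/4.
Independent loci: 1/2 × 1/4 = 1/8.

1/8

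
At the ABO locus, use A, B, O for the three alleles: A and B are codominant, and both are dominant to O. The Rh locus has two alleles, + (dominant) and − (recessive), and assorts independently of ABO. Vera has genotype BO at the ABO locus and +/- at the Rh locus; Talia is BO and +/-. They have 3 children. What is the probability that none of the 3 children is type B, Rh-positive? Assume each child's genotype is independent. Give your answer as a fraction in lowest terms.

ABO cross BO × BO → 1/4 O, 3/4 B.
Rh cross +/- × +/- → 3/4 Rh+, 1/4 Rh-; so P(type B, Rh-positive) = 3/4 × 3/4 = 9/16 per child.
P(not type B, Rh-positive) = 7/16 for one child; (7/16)^3 = 343/4096.

343/4096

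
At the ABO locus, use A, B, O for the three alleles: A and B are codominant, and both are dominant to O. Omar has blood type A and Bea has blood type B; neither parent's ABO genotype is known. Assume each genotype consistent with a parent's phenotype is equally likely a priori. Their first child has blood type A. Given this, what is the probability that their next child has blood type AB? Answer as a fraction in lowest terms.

Possible genotypes: Omar ∈ {AA, AO}; Bea ∈ {BB, BO}.
Weight each parental genotype pair by prior × P(type-A child):
  AA × BO: posterior weight 2/3; P(next child type AB) = 1/2.
  AO × BO: posterior weight 1/3; P(next child type AB) = 1/4.
Weighted sum = 5/12.

5/12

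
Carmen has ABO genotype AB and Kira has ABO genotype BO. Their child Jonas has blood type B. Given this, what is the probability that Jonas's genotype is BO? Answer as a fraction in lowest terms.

1/2

Cross AB × BO → 1/4 AB, 1/4 AO, 1/4 BB, 1/4 BO.
Type-B genotypes among offspring: BB (1/4), BO (1/4); total 1/2.
P(BO | type B) = (1/4) / (1/2) = 1/2.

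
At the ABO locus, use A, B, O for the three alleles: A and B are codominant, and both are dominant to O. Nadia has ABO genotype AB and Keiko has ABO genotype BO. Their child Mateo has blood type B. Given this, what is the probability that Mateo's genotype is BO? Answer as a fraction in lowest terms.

1/2

Cross AB × BO → 1/4 AB, 1/4 AO, 1/4 BB, 1/4 BO.
Type-B genotypes among offspring: BB (1/4), BO (1/4); total 1/2.
P(BO | type B) = (1/4) / (1/2) = 1/2.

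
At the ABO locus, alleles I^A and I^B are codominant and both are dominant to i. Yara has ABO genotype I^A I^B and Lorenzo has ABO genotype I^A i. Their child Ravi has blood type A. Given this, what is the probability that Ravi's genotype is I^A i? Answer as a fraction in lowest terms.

Cross I^A I^B × I^A i → 1/4 I^A I^A, 1/4 I^A I^B, 1/4 I^A i, 1/4 I^B i.
Type-A genotypes among offspring: I^A I^A (1/4), I^A i (1/4); total 1/2.
P(I^A i | type A) = (1/4) / (1/2) = 1/2.

1/2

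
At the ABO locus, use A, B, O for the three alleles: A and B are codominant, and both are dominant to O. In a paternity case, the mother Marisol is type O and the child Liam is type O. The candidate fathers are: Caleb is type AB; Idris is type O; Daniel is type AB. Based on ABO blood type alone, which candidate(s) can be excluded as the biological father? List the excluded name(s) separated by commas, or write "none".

A candidate is excluded only if no genotype consistent with his phenotype could produce a type O child with a type O mother.
Caleb (type AB): no genotype consistent with that phenotype can produce a type-O child with a type-O mother.
Daniel (type AB): no genotype consistent with that phenotype can produce a type-O child with a type-O mother.

Caleb, Daniel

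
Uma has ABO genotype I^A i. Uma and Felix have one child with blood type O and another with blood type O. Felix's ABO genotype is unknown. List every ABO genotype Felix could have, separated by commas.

For each candidate genotype of Felix, check whether crossing it with I^A i can produce every observed child phenotype.
  I^A I^A → possible child types {A} ✗
  I^A I^B → possible child types {A, B, AB} ✗
  I^A i → possible child types {O, A} ✓
  I^B I^B → possible child types {B, AB} ✗
  I^B i → possible child types {O, A, B, AB} ✓
  i i → possible child types {O, A} ✓

I^A i, I^B i, i i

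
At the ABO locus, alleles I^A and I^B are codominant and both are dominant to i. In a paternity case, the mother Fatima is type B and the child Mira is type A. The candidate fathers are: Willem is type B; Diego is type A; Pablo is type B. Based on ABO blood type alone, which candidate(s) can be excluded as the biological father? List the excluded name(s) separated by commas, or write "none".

Willem, Pablo

A candidate is excluded only if no genotype consistent with his phenotype could produce a type A child with a type B mother.
Willem (type B): no genotype consistent with that phenotype can produce a type-A child with a type-B mother.
Pablo (type B): no genotype consistent with that phenotype can produce a type-A child with a type-B mother.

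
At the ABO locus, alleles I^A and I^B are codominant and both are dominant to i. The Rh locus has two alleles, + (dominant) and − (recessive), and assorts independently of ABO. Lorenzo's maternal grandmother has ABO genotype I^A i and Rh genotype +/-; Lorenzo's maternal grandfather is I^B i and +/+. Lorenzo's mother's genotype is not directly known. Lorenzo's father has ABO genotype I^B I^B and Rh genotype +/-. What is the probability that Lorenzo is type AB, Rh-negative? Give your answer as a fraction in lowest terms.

1/32

Lorenzo's mother's ABO genotype from I^A i × I^B i: 1/4 I^A I^B, 1/4 I^A i, 1/4 I^B i, 1/4 i i.
Crossing each possibility with the father I^B I^B and summing P(type AB): 1/4·1/2 + 1/4·1/2 + 1/4·0 + 1/4·0 = 1/4.
Similarly for Rh via the mother's Rh distribution: P(Rh-) = 1/8.
Independent loci: 1/4 × 1/8 = 1/32.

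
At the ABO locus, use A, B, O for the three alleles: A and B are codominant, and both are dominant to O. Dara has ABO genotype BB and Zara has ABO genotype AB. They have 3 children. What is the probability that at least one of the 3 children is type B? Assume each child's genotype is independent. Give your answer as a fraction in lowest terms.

ABO cross BB × AB → 1/2 B, 1/2 AB.
So P(type B) = 1/2 per child.
P(none) = (1/2)^3 = 1/8; P(at least one) = 1 − 1/8 = 7/8.

7/8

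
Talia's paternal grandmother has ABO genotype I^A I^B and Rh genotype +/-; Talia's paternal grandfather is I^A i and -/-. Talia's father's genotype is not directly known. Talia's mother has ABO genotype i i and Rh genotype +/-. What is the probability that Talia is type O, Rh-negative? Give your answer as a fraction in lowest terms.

3/32

Talia's father's ABO genotype from I^A I^B × I^A i: 1/4 I^A I^A, 1/4 I^A I^B, 1/4 I^A i, 1/4 I^B i.
Crossing each possibility with the mother i i and summing P(type O): 1/4·0 + 1/4·0 + 1/4·1/2 + 1/4·1/2 = 1/4.
Similarly for Rh via the father's Rh distribution: P(Rh-) = 3/8.
Independent loci: 1/4 × 3/8 = 3/32.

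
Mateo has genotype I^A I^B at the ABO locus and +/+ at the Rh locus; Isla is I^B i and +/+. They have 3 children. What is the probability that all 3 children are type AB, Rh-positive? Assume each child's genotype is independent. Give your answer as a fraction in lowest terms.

1/64

ABO cross I^A I^B × I^B i → 1/4 A, 1/2 B, 1/4 AB.
Rh cross +/+ × +/+ → 1 Rh+; so P(type AB, Rh-positive) = 1/4 × 1 = 1/4 per child.
All 3 independent: (1/4)^3 = 1/64.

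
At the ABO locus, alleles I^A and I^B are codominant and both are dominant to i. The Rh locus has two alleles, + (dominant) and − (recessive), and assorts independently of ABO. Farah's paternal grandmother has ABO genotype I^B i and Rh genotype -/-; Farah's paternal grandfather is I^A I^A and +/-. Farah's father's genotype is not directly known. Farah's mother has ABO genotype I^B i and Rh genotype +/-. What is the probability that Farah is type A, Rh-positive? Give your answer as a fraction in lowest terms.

5/32

Farah's father's ABO genotype from I^B i × I^A I^A: 1/2 I^A I^B, 1/2 I^A i.
Crossing each possibility with the mother I^B i and summing P(type A): 1/2·1/4 + 1/2·1/4 = 1/4.
Similarly for Rh via the father's Rh distribution: P(Rh+) = 5/8.
Independent loci: 1/4 × 5/8 = 5/32.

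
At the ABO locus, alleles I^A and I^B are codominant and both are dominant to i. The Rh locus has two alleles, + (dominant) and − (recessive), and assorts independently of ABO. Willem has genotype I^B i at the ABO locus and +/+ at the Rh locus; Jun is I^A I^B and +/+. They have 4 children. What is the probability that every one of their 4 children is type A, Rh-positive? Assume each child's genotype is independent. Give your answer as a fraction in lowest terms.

ABO cross I^B i × I^A I^B → 1/4 A, 1/2 B, 1/4 AB.
Rh cross +/+ × +/+ → 1 Rh+; so P(type A, Rh-positive) = 1/4 × 1 = 1/4 per child.
All 4 independent: (1/4)^4 = 1/256.

1/256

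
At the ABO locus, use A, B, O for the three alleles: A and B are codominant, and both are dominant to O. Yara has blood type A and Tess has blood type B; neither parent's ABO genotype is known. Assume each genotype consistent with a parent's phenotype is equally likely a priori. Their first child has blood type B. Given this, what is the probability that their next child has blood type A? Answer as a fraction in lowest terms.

1/12

Possible genotypes: Yara ∈ {AA, AO}; Tess ∈ {BB, BO}.
Weight each parental genotype pair by prior × P(type-B child):
  AO × BB: posterior weight 2/3; P(next child type A) = 0.
  AO × BO: posterior weight 1/3; P(next child type A) = 1/4.
Weighted sum = 1/12.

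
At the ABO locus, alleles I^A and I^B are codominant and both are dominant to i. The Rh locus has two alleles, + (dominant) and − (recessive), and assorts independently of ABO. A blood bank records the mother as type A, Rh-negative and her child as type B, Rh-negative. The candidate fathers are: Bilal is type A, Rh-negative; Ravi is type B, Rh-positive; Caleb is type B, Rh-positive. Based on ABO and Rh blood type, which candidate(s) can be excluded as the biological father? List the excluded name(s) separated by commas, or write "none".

Bilal

A candidate is excluded only if no genotype consistent with his phenotype could produce a type B, Rh-negative child with a type A, Rh-negative mother.
Bilal (type A, Rh-): no genotype consistent with that phenotype can produce a type-B Rh- child with a type-A mother.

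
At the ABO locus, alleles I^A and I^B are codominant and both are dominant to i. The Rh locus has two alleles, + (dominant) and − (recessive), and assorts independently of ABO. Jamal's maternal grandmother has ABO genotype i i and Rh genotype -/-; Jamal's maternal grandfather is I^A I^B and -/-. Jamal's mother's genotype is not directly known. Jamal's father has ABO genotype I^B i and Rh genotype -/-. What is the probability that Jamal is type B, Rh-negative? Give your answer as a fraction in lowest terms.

Jamal's mother's ABO genotype from i i × I^A I^B: 1/2 I^A i, 1/2 I^B i.
Crossing each possibility with the father I^B i and summing P(type B): 1/2·1/4 + 1/2·3/4 = 1/2.
Similarly for Rh via the mother's Rh distribution: P(Rh-) = 1.
Independent loci: 1/2 × 1 = 1/2.

1/2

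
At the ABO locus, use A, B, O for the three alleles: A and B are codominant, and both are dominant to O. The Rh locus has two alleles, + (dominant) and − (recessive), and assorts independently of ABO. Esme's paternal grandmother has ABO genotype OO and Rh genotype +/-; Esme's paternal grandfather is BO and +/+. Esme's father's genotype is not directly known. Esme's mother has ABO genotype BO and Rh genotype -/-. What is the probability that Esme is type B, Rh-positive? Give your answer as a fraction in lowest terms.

15/32

Esme's father's ABO genotype from OO × BO: 1/2 BO, 1/2 OO.
Crossing each possibility with the mother BO and summing P(type B): 1/2·3/4 + 1/2·1/2 = 5/8.
Similarly for Rh via the father's Rh distribution: P(Rh+) = 3/4.
Independent loci: 5/8 × 3/4 = 15/32.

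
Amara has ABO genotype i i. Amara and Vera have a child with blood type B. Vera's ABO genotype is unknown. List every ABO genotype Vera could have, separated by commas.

I^A I^B, I^B I^B, I^B i

For each candidate genotype of Vera, check whether crossing it with i i can produce every observed child phenotype.
  I^A I^A → possible child types {A} ✗
  I^A I^B → possible child types {A, B} ✓
  I^A i → possible child types {O, A} ✗
  I^B I^B → possible child types {B} ✓
  I^B i → possible child types {O, B} ✓
  i i → possible child types {O} ✗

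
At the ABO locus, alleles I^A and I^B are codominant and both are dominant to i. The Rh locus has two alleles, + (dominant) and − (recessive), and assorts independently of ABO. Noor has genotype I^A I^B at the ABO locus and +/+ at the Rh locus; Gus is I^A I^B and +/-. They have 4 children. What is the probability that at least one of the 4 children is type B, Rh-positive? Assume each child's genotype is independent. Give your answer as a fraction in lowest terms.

ABO cross I^A I^B × I^A I^B → 1/4 A, 1/4 B, 1/2 AB.
Rh cross +/+ × +/- → 1 Rh+; so P(type B, Rh-positive) = 1/4 × 1 = 1/4 per child.
P(none) = (3/4)^4 = 81/256; P(at least one) = 1 − 81/256 = 175/256.

175/256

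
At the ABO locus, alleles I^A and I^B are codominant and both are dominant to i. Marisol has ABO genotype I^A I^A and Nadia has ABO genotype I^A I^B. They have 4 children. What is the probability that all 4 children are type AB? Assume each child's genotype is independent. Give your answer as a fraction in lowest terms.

1/16

ABO cross I^A I^A × I^A I^B → 1/2 A, 1/2 AB.
So P(type AB) = 1/2 per child.
All 4 independent: (1/2)^4 = 1/16.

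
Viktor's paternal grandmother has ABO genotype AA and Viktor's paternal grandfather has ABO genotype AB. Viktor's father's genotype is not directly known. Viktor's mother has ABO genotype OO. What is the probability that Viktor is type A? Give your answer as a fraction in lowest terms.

Viktor's father's ABO genotype from AA × AB: 1/2 AA, 1/2 AB.
Crossing each possibility with the mother OO and summing P(type A): 1/2·1 + 1/2·1/2 = 3/4.

3/4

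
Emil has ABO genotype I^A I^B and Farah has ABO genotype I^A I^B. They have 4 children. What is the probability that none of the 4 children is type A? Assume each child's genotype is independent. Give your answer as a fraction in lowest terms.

81/256

ABO cross I^A I^B × I^A I^B → 1/4 A, 1/4 B, 1/2 AB.
So P(type A) = 1/4 per child.
P(not type A) = 3/4 for one child; (3/4)^4 = 81/256.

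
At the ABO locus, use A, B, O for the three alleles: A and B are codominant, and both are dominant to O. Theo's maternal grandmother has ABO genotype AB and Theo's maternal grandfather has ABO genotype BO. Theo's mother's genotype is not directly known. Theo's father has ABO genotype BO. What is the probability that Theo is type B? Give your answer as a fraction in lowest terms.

Theo's mother's ABO genotype from AB × BO: 1/4 AB, 1/4 AO, 1/4 BB, 1/4 BO.
Crossing each possibility with the father BO and summing P(type B): 1/4·1/2 + 1/4·1/4 + 1/4·1 + 1/4·3/4 = 5/8.

5/8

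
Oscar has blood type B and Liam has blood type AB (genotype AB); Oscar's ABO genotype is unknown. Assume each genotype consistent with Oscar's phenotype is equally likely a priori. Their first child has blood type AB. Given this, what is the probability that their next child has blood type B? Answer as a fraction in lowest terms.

Possible genotypes: Oscar ∈ {BB, BO}; Liam ∈ {AB}.
Weight each parental genotype pair by prior × P(type-AB child):
  BB × AB: posterior weight 2/3; P(next child type B) = 1/2.
  BO × AB: posterior weight 1/3; P(next child type B) = 1/2.
Weighted sum = 1/2.

1/2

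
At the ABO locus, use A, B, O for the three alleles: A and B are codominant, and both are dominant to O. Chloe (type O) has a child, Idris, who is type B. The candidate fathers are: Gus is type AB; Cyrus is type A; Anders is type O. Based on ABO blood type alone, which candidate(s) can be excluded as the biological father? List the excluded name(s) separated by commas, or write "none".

Cyrus, Anders

A candidate is excluded only if no genotype consistent with his phenotype could produce a type B child with a type O mother.
Cyrus (type A): no genotype consistent with that phenotype can produce a type-B child with a type-O mother.
Anders (type O): no genotype consistent with that phenotype can produce a type-B child with a type-O mother.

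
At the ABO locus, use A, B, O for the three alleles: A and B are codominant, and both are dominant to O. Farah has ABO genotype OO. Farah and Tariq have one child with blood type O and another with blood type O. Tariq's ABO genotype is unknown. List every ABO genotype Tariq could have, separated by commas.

For each candidate genotype of Tariq, check whether crossing it with OO can produce every observed child phenotype.
  AA → possible child types {A} ✗
  AB → possible child types {A, B} ✗
  AO → possible child types {O, A} ✓
  BB → possible child types {B} ✗
  BO → possible child types {O, B} ✓
  OO → possible child types {O} ✓

AO, BO, OO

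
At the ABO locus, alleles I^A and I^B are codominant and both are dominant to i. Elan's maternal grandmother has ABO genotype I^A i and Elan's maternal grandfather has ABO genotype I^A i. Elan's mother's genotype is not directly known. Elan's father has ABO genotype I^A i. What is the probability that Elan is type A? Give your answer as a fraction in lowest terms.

Elan's mother's ABO genotype from I^A i × I^A i: 1/4 I^A I^A, 1/2 I^A i, 1/4 i i.
Crossing each possibility with the father I^A i and summing P(type A): 1/4·1 + 1/2·3/4 + 1/4·1/2 = 3/4.

3/4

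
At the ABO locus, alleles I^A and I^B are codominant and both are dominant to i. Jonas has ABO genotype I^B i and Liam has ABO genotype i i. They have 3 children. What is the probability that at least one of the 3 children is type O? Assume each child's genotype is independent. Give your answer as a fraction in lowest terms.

7/8

ABO cross I^B i × i i → 1/2 O, 1/2 B.
So P(type O) = 1/2 per child.
P(none) = (1/2)^3 = 1/8; P(at least one) = 1 − 1/8 = 7/8.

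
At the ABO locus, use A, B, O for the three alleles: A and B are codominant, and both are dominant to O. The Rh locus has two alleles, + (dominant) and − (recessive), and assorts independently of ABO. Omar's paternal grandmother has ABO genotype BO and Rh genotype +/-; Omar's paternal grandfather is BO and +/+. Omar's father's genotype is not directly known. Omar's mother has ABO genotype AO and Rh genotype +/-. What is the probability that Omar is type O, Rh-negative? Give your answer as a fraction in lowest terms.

1/32

Omar's father's ABO genotype from BO × BO: 1/4 BB, 1/2 BO, 1/4 OO.
Crossing each possibility with the mother AO and summing P(type O): 1/4·0 + 1/2·1/4 + 1/4·1/2 = 1/4.
Similarly for Rh via the father's Rh distribution: P(Rh-) = 1/8.
Independent loci: 1/4 × 1/8 = 1/32.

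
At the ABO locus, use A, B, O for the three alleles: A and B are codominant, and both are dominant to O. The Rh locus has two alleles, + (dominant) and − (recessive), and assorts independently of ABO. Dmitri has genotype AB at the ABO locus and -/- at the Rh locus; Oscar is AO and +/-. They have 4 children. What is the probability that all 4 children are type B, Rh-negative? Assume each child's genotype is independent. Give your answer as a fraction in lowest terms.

1/4096

ABO cross AB × AO → 1/2 A, 1/4 B, 1/4 AB.
Rh cross -/- × +/- → 1/2 Rh+, 1/2 Rh-; so P(type B, Rh-negative) = 1/4 × 1/2 = 1/8 per child.
All 4 independent: (1/8)^4 = 1/4096.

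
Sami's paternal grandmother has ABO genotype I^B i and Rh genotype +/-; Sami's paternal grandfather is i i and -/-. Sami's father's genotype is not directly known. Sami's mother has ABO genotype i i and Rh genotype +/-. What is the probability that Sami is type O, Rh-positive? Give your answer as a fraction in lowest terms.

Sami's father's ABO genotype from I^B i × i i: 1/2 I^B i, 1/2 i i.
Crossing each possibility with the mother i i and summing P(type O): 1/2·1/2 + 1/2·1 = 3/4.
Similarly for Rh via the father's Rh distribution: P(Rh+) = 5/8.
Independent loci: 3/4 × 5/8 = 15/32.

15/32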